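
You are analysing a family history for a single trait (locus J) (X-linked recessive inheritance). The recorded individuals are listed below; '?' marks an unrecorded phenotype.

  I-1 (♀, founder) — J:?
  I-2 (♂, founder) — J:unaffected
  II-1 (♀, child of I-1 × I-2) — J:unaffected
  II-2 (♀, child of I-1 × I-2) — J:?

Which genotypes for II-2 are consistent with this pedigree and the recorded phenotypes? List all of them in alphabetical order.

II-2 ∈ {X^JX^J, X^JX^j}

J/I-1 ? ·: X^JX^J|X^JX^j|X^jX^j
J/I-2 un ·: X^JY
J/II-1 un I-1×I-2: X^JX^J|X^JX^j
J/II-2 ? I-1×I-2: X^JX^J|X^JX^j
⇒ J over [I-1,I-2,II-1,II-2]: 6 consistent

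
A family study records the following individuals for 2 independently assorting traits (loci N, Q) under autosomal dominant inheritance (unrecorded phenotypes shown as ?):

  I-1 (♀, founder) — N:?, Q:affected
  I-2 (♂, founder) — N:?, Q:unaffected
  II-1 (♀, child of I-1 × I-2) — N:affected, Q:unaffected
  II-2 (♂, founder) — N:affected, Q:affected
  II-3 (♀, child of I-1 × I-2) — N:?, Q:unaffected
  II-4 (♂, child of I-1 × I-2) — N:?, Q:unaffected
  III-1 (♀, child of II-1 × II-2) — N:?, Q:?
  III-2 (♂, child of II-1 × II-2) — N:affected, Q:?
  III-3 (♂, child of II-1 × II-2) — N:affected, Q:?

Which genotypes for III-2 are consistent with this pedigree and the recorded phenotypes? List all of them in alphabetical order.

III-2 ∈ {NN Qq, NN qq, Nn Qq, Nn qq}

N/I-1 ? ·: nn|Nn|NN
N/I-2 ? ·: nn|Nn|NN
N/II-1 aff I-1×I-2: Nn|NN
N/II-2 aff ·: Nn|NN
N/II-3 ? I-1×I-2: nn|Nn|NN
N/II-4 ? I-1×I-2: nn|Nn|NN
N/III-1 ? II-1×II-2: nn|Nn|NN
N/III-2 aff II-1×II-2: Nn|NN
N/III-3 aff II-1×II-2: Nn|NN
⇒ N over [I-1,I-2,II-1,II-2,II-3,II-4,III-1,III-2,III-3]: 702 consistent
Q/I-1 aff ·: Qq
Q/I-2 un ·: qq
Q/II-1 un I-1×I-2: qq
Q/II-2 aff ·: Qq|QQ
Q/II-3 un I-1×I-2: qq
Q/II-4 un I-1×I-2: qq
Q/III-1 ? II-1×II-2: qq|Qq
Q/III-2 ? II-1×II-2: qq|Qq
Q/III-3 ? II-1×II-2: qq|Qq
⇒ Q over [I-1,I-2,II-1,II-2,II-3,II-4,III-1,III-2,III-3]: 9 consistent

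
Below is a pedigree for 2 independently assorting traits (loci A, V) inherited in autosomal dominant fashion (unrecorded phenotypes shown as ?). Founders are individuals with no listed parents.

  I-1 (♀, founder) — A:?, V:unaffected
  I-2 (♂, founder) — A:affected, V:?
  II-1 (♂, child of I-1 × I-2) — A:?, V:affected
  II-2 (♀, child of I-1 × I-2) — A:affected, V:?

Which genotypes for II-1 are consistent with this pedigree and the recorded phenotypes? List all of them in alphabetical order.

II-1 ∈ {AA Vv, Aa Vv, aa Vv}

A/I-1 ? ·: aa|Aa|AA
A/I-2 aff ·: Aa|AA
A/II-1 ? I-1×I-2: aa|Aa|AA
A/II-2 aff I-1×I-2: Aa|AA
⇒ A over [I-1,I-2,II-1,II-2]: 18 consistent
V/I-1 un ·: vv
V/I-2 ? ·: Vv|VV
V/II-1 aff I-1×I-2: Vv
V/II-2 ? I-1×I-2: vv|Vv
⇒ V over [I-1,I-2,II-1,II-2]: 3 consistent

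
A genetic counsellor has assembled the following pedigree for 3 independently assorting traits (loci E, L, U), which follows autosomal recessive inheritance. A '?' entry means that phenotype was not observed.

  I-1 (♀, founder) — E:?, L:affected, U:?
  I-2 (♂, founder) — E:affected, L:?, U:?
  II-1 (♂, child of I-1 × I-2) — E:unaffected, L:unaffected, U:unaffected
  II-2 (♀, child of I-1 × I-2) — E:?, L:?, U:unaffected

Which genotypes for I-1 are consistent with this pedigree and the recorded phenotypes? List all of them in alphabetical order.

I-1 ∈ {EE ll UU, EE ll Uu, EE ll uu, Ee ll UU, Ee ll Uu, Ee ll uu}

E/I-1 ? ·: EE|Ee
E/I-2 aff ·: ee
E/II-1 un I-1×I-2: Ee
E/II-2 ? I-1×I-2: Ee|ee
⇒ E over [I-1,I-2,II-1,II-2]: 3 consistent
L/I-1 aff ·: ll
L/I-2 ? ·: LL|Ll
L/II-1 un I-1×I-2: Ll
L/II-2 ? I-1×I-2: Ll|ll
⇒ L over [I-1,I-2,II-1,II-2]: 3 consistent
U/I-1 ? ·: UU|Uu|uu
U/I-2 ? ·: UU|Uu|uu
U/II-1 un I-1×I-2: UU|Uu
U/II-2 un I-1×I-2: UU|Uu
⇒ U over [I-1,I-2,II-1,II-2]: 17 consistent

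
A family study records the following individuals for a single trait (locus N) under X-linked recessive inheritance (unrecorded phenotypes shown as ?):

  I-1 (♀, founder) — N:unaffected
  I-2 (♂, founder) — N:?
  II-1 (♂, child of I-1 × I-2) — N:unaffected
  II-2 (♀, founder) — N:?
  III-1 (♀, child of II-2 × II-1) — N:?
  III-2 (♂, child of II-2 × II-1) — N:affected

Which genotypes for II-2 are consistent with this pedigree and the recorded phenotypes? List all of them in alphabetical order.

II-2 ∈ {X^NX^n, X^nX^n}

N/I-1 un ·: X^NX^N|X^NX^n
N/I-2 ? ·: X^NY|X^nY
N/II-1 un I-1×I-2: X^NY
N/II-2 ? ·: X^NX^n|X^nX^n
N/III-1 ? II-2×II-1: X^NX^N|X^NX^n
N/III-2 aff II-2×II-1: X^nY
⇒ N over [I-1,I-2,II-1,II-2,III-1,III-2]: 12 consistent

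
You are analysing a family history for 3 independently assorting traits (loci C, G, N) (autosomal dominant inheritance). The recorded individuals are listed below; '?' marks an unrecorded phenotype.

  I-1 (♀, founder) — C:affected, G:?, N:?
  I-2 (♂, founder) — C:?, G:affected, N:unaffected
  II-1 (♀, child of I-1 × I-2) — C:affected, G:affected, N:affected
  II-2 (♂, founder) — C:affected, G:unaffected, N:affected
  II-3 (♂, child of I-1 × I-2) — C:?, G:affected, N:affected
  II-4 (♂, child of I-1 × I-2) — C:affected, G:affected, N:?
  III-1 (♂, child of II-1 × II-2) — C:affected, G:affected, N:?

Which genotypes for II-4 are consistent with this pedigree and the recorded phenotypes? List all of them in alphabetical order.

II-4 ∈ {CC GG Nn, CC GG nn, CC Gg Nn, CC Gg nn, Cc GG Nn, Cc GG nn, Cc Gg Nn, Cc Gg nn}

C/I-1 aff ·: Cc|CC
C/I-2 ? ·: cc|Cc|CC
C/II-1 aff I-1×I-2: Cc|CC
C/II-2 aff ·: Cc|CC
C/II-3 ? I-1×I-2: cc|Cc|CC
C/II-4 aff I-1×I-2: Cc|CC
C/III-1 aff II-1×II-2: Cc|CC
⇒ C over [I-1,I-2,II-1,II-2,II-3,II-4,III-1]: 113 consistent
G/I-1 ? ·: gg|Gg|GG
G/I-2 aff ·: Gg|GG
G/II-1 aff I-1×I-2: Gg|GG
G/II-2 un ·: gg
G/II-3 aff I-1×I-2: Gg|GG
G/II-4 aff I-1×I-2: Gg|GG
G/III-1 aff II-1×II-2: Gg
⇒ G over [I-1,I-2,II-1,II-2,II-3,II-4,III-1]: 27 consistent
N/I-1 ? ·: Nn|NN
N/I-2 un ·: nn
N/II-1 aff I-1×I-2: Nn
N/II-2 aff ·: Nn|NN
N/II-3 aff I-1×I-2: Nn
N/II-4 ? I-1×I-2: nn|Nn
N/III-1 ? II-1×II-2: nn|Nn|NN
⇒ N over [I-1,I-2,II-1,II-2,II-3,II-4,III-1]: 15 consistent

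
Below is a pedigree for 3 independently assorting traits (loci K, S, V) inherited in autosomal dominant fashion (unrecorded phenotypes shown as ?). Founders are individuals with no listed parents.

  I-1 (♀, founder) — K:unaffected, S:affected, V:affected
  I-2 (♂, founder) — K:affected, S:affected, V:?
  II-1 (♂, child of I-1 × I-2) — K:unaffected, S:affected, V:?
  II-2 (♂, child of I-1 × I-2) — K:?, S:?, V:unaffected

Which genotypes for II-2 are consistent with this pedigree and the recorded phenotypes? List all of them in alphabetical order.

K/I-1 un ·: kk
K/I-2 aff ·: Kk
K/II-1 un I-1×I-2: kk
K/II-2 ? I-1×I-2: kk|Kk
⇒ K over [I-1,I-2,II-1,II-2]: 2 consistent
S/I-1 aff ·: Ss|SS
S/I-2 aff ·: Ss|SS
S/II-1 aff I-1×I-2: Ss|SS
S/II-2 ? I-1×I-2: ss|Ss|SS
⇒ S over [I-1,I-2,II-1,II-2]: 15 consistent
V/I-1 aff ·: Vv
V/I-2 ? ·: vv|Vv
V/II-1 ? I-1×I-2: vv|Vv|VV
V/II-2 un I-1×I-2: vv
⇒ V over [I-1,I-2,II-1,II-2]: 5 consistent

II-2 ∈ {Kk SS vv, Kk Ss vv, Kk ss vv, kk SS vv, kk Ss vv, kk ss vv}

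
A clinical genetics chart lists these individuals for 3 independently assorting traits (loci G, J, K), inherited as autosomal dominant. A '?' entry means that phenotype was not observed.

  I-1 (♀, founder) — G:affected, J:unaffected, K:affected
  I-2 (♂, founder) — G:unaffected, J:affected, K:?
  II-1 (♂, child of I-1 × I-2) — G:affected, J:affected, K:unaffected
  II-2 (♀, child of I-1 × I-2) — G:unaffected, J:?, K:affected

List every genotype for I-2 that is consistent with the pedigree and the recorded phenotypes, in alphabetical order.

G/I-1 aff ·: Gg
G/I-2 un ·: gg
G/II-1 aff I-1×I-2: Gg
G/II-2 un I-1×I-2: gg
⇒ G over [I-1,I-2,II-1,II-2]: 1 consistent
J/I-1 un ·: jj
J/I-2 aff ·: Jj|JJ
J/II-1 aff I-1×I-2: Jj
J/II-2 ? I-1×I-2: jj|Jj
⇒ J over [I-1,I-2,II-1,II-2]: 3 consistent
K/I-1 aff ·: Kk
K/I-2 ? ·: kk|Kk
K/II-1 un I-1×I-2: kk
K/II-2 aff I-1×I-2: Kk|KK
⇒ K over [I-1,I-2,II-1,II-2]: 3 consistent

I-2 ∈ {gg JJ Kk, gg JJ kk, gg Jj Kk, gg Jj kk}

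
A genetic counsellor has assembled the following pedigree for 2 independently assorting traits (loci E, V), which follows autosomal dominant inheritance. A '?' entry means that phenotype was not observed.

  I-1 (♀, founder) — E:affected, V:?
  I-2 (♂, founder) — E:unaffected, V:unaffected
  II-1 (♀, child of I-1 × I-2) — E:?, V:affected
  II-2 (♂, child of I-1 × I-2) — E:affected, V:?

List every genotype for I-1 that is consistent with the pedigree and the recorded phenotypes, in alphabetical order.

E/I-1 aff ·: Ee|EE
E/I-2 un ·: ee
E/II-1 ? I-1×I-2: ee|Ee
E/II-2 aff I-1×I-2: Ee
⇒ E over [I-1,I-2,II-1,II-2]: 3 consistent
V/I-1 ? ·: Vv|VV
V/I-2 un ·: vv
V/II-1 aff I-1×I-2: Vv
V/II-2 ? I-1×I-2: vv|Vv
⇒ V over [I-1,I-2,II-1,II-2]: 3 consistent

I-1 ∈ {EE VV, EE Vv, Ee VV, Ee Vv}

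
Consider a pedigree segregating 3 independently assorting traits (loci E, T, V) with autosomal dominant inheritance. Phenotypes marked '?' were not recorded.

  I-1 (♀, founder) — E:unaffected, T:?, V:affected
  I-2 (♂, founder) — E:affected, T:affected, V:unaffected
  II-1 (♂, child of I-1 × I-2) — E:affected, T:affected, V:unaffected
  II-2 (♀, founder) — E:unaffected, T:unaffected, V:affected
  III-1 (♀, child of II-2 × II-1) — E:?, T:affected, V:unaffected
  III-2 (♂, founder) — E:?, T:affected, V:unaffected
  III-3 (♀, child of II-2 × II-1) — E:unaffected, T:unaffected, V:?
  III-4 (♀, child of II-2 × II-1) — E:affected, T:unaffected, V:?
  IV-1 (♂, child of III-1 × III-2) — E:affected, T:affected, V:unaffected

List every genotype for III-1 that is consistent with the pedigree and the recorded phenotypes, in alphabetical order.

III-1 ∈ {Ee Tt vv, ee Tt vv}

E/I-1 un ·: ee
E/I-2 aff ·: Ee|EE
E/II-1 aff I-1×I-2: Ee
E/II-2 un ·: ee
E/III-1 ? II-2×II-1: ee|Ee
E/III-2 ? ·: ee|Ee|EE
E/III-3 un II-2×II-1: ee
E/III-4 aff II-2×II-1: Ee
E/IV-1 aff III-1×III-2: Ee|EE
⇒ E over [I-1,I-2,II-1,II-2,III-1,III-2,III-3,III-4,IV-1]: 14 consistent
T/I-1 ? ·: tt|Tt|TT
T/I-2 aff ·: Tt|TT
T/II-1 aff I-1×I-2: Tt
T/II-2 un ·: tt
T/III-1 aff II-2×II-1: Tt
T/III-2 aff ·: Tt|TT
T/III-3 un II-2×II-1: tt
T/III-4 un II-2×II-1: tt
T/IV-1 aff III-1×III-2: Tt|TT
⇒ T over [I-1,I-2,II-1,II-2,III-1,III-2,III-3,III-4,IV-1]: 20 consistent
V/I-1 aff ·: Vv
V/I-2 un ·: vv
V/II-1 un I-1×I-2: vv
V/II-2 aff ·: Vv
V/III-1 un II-2×II-1: vv
V/III-2 un ·: vv
V/III-3 ? II-2×II-1: vv|Vv
V/III-4 ? II-2×II-1: vv|Vv
V/IV-1 un III-1×III-2: vv
⇒ V over [I-1,I-2,II-1,II-2,III-1,III-2,III-3,III-4,IV-1]: 4 consistent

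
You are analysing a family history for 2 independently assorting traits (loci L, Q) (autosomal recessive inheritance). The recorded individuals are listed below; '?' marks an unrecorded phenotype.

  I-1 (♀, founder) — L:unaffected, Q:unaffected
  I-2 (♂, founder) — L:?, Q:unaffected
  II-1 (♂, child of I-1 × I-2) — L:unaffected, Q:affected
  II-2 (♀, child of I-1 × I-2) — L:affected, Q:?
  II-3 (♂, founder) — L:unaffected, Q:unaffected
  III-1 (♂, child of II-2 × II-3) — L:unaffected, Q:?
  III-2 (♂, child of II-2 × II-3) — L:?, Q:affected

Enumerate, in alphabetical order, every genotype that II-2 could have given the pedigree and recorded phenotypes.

L/I-1 un ·: Ll
L/I-2 ? ·: Ll|ll
L/II-1 un I-1×I-2: LL|Ll
L/II-2 aff I-1×I-2: ll
L/II-3 un ·: LL|Ll
L/III-1 un II-2×II-3: Ll
L/III-2 ? II-2×II-3: Ll|ll
⇒ L over [I-1,I-2,II-1,II-2,II-3,III-1,III-2]: 9 consistent
Q/I-1 un ·: Qq
Q/I-2 un ·: Qq
Q/II-1 aff I-1×I-2: qq
Q/II-2 ? I-1×I-2: Qq|qq
Q/II-3 un ·: Qq
Q/III-1 ? II-2×II-3: QQ|Qq|qq
Q/III-2 aff II-2×II-3: qq
⇒ Q over [I-1,I-2,II-1,II-2,II-3,III-1,III-2]: 5 consistent

II-2 ∈ {ll Qq, ll qq}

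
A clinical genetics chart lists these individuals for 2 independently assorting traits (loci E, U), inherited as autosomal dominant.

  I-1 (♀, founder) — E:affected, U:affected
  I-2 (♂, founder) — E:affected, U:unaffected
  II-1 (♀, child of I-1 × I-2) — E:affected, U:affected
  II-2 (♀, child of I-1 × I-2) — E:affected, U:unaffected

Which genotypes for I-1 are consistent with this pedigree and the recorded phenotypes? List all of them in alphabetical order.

E/I-1 aff ·: Ee|EE
E/I-2 aff ·: Ee|EE
E/II-1 aff I-1×I-2: Ee|EE
E/II-2 aff I-1×I-2: Ee|EE
⇒ E over [I-1,I-2,II-1,II-2]: 13 consistent
U/I-1 aff ·: Uu
U/I-2 un ·: uu
U/II-1 aff I-1×I-2: Uu
U/II-2 un I-1×I-2: uu
⇒ U over [I-1,I-2,II-1,II-2]: 1 consistent

I-1 ∈ {EE Uu, Ee Uu}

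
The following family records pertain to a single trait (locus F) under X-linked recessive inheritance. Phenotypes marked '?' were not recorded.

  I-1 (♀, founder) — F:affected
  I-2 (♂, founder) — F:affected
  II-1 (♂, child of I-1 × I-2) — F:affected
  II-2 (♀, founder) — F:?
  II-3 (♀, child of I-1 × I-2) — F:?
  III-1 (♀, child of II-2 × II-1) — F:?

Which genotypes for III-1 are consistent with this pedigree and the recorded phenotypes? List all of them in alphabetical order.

III-1 ∈ {X^FX^f, X^fX^f}

F/I-1 aff ·: X^fX^f
F/I-2 aff ·: X^fY
F/II-1 aff I-1×I-2: X^fY
F/II-2 ? ·: X^FX^F|X^FX^f|X^fX^f
F/II-3 ? I-1×I-2: X^fX^f
F/III-1 ? II-2×II-1: X^FX^f|X^fX^f
⇒ F over [I-1,I-2,II-1,II-2,II-3,III-1]: 4 consistent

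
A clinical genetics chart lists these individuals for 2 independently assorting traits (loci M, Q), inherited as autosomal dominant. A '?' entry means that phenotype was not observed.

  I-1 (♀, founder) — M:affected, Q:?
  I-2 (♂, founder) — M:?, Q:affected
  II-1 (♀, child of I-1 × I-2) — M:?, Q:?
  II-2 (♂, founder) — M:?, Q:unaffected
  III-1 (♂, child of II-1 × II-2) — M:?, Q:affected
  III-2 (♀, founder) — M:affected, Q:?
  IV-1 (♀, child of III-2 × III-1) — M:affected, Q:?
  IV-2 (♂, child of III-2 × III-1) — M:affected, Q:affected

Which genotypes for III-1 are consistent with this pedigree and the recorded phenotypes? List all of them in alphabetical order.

M/I-1 aff ·: Mm|MM
M/I-2 ? ·: mm|Mm|MM
M/II-1 ? I-1×I-2: mm|Mm|MM
M/II-2 ? ·: mm|Mm|MM
M/III-1 ? II-1×II-2: mm|Mm|MM
M/III-2 aff ·: Mm|MM
M/IV-1 aff III-2×III-1: Mm|MM
M/IV-2 aff III-2×III-1: Mm|MM
⇒ M over [I-1,I-2,II-1,II-2,III-1,III-2,IV-1,IV-2]: 334 consistent
Q/I-1 ? ·: qq|Qq|QQ
Q/I-2 aff ·: Qq|QQ
Q/II-1 ? I-1×I-2: Qq|QQ
Q/II-2 un ·: qq
Q/III-1 aff II-1×II-2: Qq
Q/III-2 ? ·: qq|Qq|QQ
Q/IV-1 ? III-2×III-1: qq|Qq|QQ
Q/IV-2 aff III-2×III-1: Qq|QQ
⇒ Q over [I-1,I-2,II-1,II-2,III-1,III-2,IV-1,IV-2]: 108 consistent

III-1 ∈ {MM Qq, Mm Qq, mm Qq}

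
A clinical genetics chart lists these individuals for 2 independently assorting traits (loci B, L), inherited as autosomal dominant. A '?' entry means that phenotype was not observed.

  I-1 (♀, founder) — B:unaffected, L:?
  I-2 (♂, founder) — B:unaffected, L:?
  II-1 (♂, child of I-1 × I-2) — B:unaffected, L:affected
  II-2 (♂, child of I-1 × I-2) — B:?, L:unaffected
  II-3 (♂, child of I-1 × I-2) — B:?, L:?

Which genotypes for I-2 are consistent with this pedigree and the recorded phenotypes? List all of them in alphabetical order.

B/I-1 un ·: bb
B/I-2 un ·: bb
B/II-1 un I-1×I-2: bb
B/II-2 ? I-1×I-2: bb
B/II-3 ? I-1×I-2: bb
⇒ B over [I-1,I-2,II-1,II-2,II-3]: 1 consistent
L/I-1 ? ·: ll|Ll
L/I-2 ? ·: ll|Ll
L/II-1 aff I-1×I-2: Ll|LL
L/II-2 un I-1×I-2: ll
L/II-3 ? I-1×I-2: ll|Ll|LL
⇒ L over [I-1,I-2,II-1,II-2,II-3]: 10 consistent

I-2 ∈ {bb Ll, bb ll}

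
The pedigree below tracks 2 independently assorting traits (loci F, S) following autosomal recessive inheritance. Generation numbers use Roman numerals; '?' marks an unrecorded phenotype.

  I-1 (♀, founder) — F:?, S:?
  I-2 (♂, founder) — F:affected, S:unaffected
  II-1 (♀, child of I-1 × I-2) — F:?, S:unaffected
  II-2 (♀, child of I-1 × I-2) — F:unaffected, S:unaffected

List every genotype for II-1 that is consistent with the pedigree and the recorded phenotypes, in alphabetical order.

F/I-1 ? ·: FF|Ff
F/I-2 aff ·: ff
F/II-1 ? I-1×I-2: Ff|ff
F/II-2 un I-1×I-2: Ff
⇒ F over [I-1,I-2,II-1,II-2]: 3 consistent
S/I-1 ? ·: SS|Ss|ss
S/I-2 un ·: SS|Ss
S/II-1 un I-1×I-2: SS|Ss
S/II-2 un I-1×I-2: SS|Ss
⇒ S over [I-1,I-2,II-1,II-2]: 15 consistent

II-1 ∈ {Ff SS, Ff Ss, ff SS, ff Ss}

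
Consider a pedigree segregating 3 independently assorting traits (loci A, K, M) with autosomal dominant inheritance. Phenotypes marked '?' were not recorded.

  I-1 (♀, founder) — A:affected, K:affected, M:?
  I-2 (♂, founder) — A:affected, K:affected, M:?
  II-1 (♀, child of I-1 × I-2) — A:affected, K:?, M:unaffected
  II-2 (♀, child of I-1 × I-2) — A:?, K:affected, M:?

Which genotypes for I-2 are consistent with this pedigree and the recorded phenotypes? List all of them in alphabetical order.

I-2 ∈ {AA KK Mm, AA KK mm, AA Kk Mm, AA Kk mm, Aa KK Mm, Aa KK mm, Aa Kk Mm, Aa Kk mm}

A/I-1 aff ·: Aa|AA
A/I-2 aff ·: Aa|AA
A/II-1 aff I-1×I-2: Aa|AA
A/II-2 ? I-1×I-2: aa|Aa|AA
⇒ A over [I-1,I-2,II-1,II-2]: 15 consistent
K/I-1 aff ·: Kk|KK
K/I-2 aff ·: Kk|KK
K/II-1 ? I-1×I-2: kk|Kk|KK
K/II-2 aff I-1×I-2: Kk|KK
⇒ K over [I-1,I-2,II-1,II-2]: 15 consistent
M/I-1 ? ·: mm|Mm
M/I-2 ? ·: mm|Mm
M/II-1 un I-1×I-2: mm
M/II-2 ? I-1×I-2: mm|Mm|MM
⇒ M over [I-1,I-2,II-1,II-2]: 8 consistent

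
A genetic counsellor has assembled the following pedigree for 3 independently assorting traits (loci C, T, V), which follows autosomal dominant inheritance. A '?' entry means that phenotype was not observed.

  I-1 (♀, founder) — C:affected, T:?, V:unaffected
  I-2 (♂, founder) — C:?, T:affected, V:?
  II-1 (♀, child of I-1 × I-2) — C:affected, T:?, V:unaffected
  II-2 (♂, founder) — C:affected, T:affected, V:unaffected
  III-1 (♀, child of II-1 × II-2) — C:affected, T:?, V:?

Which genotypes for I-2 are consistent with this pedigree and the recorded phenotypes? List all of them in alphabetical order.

C/I-1 aff ·: Cc|CC
C/I-2 ? ·: cc|Cc|CC
C/II-1 aff I-1×I-2: Cc|CC
C/II-2 aff ·: Cc|CC
C/III-1 aff II-1×II-2: Cc|CC
⇒ C over [I-1,I-2,II-1,II-2,III-1]: 32 consistent
T/I-1 ? ·: tt|Tt|TT
T/I-2 aff ·: Tt|TT
T/II-1 ? I-1×I-2: tt|Tt|TT
T/II-2 aff ·: Tt|TT
T/III-1 ? II-1×II-2: tt|Tt|TT
⇒ T over [I-1,I-2,II-1,II-2,III-1]: 43 consistent
V/I-1 un ·: vv
V/I-2 ? ·: vv|Vv
V/II-1 un I-1×I-2: vv
V/II-2 un ·: vv
V/III-1 ? II-1×II-2: vv
⇒ V over [I-1,I-2,II-1,II-2,III-1]: 2 consistent

I-2 ∈ {CC TT Vv, CC TT vv, CC Tt Vv, CC Tt vv, Cc TT Vv, Cc TT vv, Cc Tt Vv, Cc Tt vv, cc TT Vv, cc TT vv, cc Tt Vv, cc Tt vv}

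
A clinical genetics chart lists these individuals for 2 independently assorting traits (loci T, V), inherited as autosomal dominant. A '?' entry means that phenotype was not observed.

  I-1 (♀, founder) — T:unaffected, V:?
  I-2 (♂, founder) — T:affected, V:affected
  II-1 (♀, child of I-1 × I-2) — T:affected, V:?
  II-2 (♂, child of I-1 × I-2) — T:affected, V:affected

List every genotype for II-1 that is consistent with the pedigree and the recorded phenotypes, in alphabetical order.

II-1 ∈ {Tt VV, Tt Vv, Tt vv}

T/I-1 un ·: tt
T/I-2 aff ·: Tt|TT
T/II-1 aff I-1×I-2: Tt
T/II-2 aff I-1×I-2: Tt
⇒ T over [I-1,I-2,II-1,II-2]: 2 consistent
V/I-1 ? ·: vv|Vv|VV
V/I-2 aff ·: Vv|VV
V/II-1 ? I-1×I-2: vv|Vv|VV
V/II-2 aff I-1×I-2: Vv|VV
⇒ V over [I-1,I-2,II-1,II-2]: 18 consistent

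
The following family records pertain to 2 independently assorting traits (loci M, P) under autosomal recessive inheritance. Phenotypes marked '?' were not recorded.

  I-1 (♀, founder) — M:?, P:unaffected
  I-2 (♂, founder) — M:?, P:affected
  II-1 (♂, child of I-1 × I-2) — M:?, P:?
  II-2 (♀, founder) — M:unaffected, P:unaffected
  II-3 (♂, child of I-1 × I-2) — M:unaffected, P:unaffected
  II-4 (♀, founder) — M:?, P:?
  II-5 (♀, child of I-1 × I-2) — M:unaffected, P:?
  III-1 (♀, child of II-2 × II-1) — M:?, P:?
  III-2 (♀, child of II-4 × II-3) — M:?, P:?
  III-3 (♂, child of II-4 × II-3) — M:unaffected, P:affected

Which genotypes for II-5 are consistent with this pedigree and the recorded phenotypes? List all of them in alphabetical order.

M/I-1 ? ·: MM|Mm|mm
M/I-2 ? ·: MM|Mm|mm
M/II-1 ? I-1×I-2: MM|Mm|mm
M/II-2 un ·: MM|Mm
M/II-3 un I-1×I-2: MM|Mm
M/II-4 ? ·: MM|Mm|mm
M/II-5 un I-1×I-2: MM|Mm
M/III-1 ? II-2×II-1: MM|Mm|mm
M/III-2 ? II-4×II-3: MM|Mm|mm
M/III-3 un II-4×II-3: MM|Mm
⇒ M over [I-1,I-2,II-1,II-2,II-3,II-4,II-5,III-1,III-2,III-3]: 1302 consistent
P/I-1 un ·: PP|Pp
P/I-2 aff ·: pp
P/II-1 ? I-1×I-2: Pp|pp
P/II-2 un ·: PP|Pp
P/II-3 un I-1×I-2: Pp
P/II-4 ? ·: Pp|pp
P/II-5 ? I-1×I-2: Pp|pp
P/III-1 ? II-2×II-1: PP|Pp|pp
P/III-2 ? II-4×II-3: PP|Pp|pp
P/III-3 aff II-4×II-3: pp
⇒ P over [I-1,I-2,II-1,II-2,II-3,II-4,II-5,III-1,III-2,III-3]: 105 consistent

II-5 ∈ {MM Pp, MM pp, Mm Pp, Mm pp}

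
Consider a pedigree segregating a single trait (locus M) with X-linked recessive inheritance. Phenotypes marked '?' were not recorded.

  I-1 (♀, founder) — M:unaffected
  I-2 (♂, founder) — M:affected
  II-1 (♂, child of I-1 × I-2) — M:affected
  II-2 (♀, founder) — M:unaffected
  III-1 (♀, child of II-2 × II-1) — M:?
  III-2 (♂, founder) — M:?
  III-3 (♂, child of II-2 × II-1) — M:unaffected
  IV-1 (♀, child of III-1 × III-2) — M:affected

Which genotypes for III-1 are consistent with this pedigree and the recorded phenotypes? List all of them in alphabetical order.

M/I-1 un ·: X^MX^m
M/I-2 aff ·: X^mY
M/II-1 aff I-1×I-2: X^mY
M/II-2 un ·: X^MX^M|X^MX^m
M/III-1 ? II-2×II-1: X^MX^m|X^mX^m
M/III-2 ? ·: X^mY
M/III-3 un II-2×II-1: X^MY
M/IV-1 aff III-1×III-2: X^mX^m
⇒ M over [I-1,I-2,II-1,II-2,III-1,III-2,III-3,IV-1]: 3 consistent

III-1 ∈ {X^MX^m, X^mX^m}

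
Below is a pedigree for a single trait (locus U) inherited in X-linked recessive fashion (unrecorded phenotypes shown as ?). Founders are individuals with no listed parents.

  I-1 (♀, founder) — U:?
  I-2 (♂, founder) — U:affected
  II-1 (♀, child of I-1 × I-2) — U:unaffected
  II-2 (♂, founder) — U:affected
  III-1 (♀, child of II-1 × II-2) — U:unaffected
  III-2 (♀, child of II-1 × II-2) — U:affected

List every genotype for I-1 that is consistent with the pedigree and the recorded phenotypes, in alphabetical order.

U/I-1 ? ·: X^UX^U|X^UX^u
U/I-2 aff ·: X^uY
U/II-1 un I-1×I-2: X^UX^u
U/II-2 aff ·: X^uY
U/III-1 un II-1×II-2: X^UX^u
U/III-2 aff II-1×II-2: X^uX^u
⇒ U over [I-1,I-2,II-1,II-2,III-1,III-2]: 2 consistent

I-1 ∈ {X^UX^U, X^UX^u}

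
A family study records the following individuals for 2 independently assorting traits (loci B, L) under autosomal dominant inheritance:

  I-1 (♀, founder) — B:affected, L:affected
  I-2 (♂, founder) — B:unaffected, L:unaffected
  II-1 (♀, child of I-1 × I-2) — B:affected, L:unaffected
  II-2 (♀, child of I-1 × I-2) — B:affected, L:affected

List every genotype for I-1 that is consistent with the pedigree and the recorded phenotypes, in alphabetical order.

B/I-1 aff ·: Bb|BB
B/I-2 un ·: bb
B/II-1 aff I-1×I-2: Bb
B/II-2 aff I-1×I-2: Bb
⇒ B over [I-1,I-2,II-1,II-2]: 2 consistent
L/I-1 aff ·: Ll
L/I-2 un ·: ll
L/II-1 un I-1×I-2: ll
L/II-2 aff I-1×I-2: Ll
⇒ L over [I-1,I-2,II-1,II-2]: 1 consistent

I-1 ∈ {BB Ll, Bb Ll}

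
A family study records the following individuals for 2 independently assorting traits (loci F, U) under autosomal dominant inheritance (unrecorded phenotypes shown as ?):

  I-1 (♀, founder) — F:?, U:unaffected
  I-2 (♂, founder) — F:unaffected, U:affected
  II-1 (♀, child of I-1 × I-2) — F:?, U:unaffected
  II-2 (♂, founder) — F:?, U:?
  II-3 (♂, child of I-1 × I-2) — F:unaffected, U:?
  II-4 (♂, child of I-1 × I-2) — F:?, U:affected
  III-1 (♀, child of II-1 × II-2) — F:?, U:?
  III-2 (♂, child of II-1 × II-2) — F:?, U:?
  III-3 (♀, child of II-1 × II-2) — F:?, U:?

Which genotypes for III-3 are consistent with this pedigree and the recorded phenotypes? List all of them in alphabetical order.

III-3 ∈ {FF Uu, FF uu, Ff Uu, Ff uu, ff Uu, ff uu}

F/I-1 ? ·: ff|Ff
F/I-2 un ·: ff
F/II-1 ? I-1×I-2: ff|Ff
F/II-2 ? ·: ff|Ff|FF
F/II-3 un I-1×I-2: ff
F/II-4 ? I-1×I-2: ff|Ff
F/III-1 ? II-1×II-2: ff|Ff|FF
F/III-2 ? II-1×II-2: ff|Ff|FF
F/III-3 ? II-1×II-2: ff|Ff|FF
⇒ F over [I-1,I-2,II-1,II-2,II-3,II-4,III-1,III-2,III-3]: 116 consistent
U/I-1 un ·: uu
U/I-2 aff ·: Uu
U/II-1 un I-1×I-2: uu
U/II-2 ? ·: uu|Uu|UU
U/II-3 ? I-1×I-2: uu|Uu
U/II-4 aff I-1×I-2: Uu
U/III-1 ? II-1×II-2: uu|Uu
U/III-2 ? II-1×II-2: uu|Uu
U/III-3 ? II-1×II-2: uu|Uu
⇒ U over [I-1,I-2,II-1,II-2,II-3,II-4,III-1,III-2,III-3]: 20 consistent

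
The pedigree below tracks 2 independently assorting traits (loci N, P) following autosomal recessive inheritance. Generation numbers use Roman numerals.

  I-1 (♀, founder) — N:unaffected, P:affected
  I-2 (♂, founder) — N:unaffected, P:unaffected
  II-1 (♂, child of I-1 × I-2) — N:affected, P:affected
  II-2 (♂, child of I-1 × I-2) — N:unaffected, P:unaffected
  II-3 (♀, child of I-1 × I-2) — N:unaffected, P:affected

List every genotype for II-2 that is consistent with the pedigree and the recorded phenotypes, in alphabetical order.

II-2 ∈ {NN Pp, Nn Pp}

N/I-1 un ·: Nn
N/I-2 un ·: Nn
N/II-1 aff I-1×I-2: nn
N/II-2 un I-1×I-2: NN|Nn
N/II-3 un I-1×I-2: NN|Nn
⇒ N over [I-1,I-2,II-1,II-2,II-3]: 4 consistent
P/I-1 aff ·: pp
P/I-2 un ·: Pp
P/II-1 aff I-1×I-2: pp
P/II-2 un I-1×I-2: Pp
P/II-3 aff I-1×I-2: pp
⇒ P over [I-1,I-2,II-1,II-2,II-3]: 1 consistent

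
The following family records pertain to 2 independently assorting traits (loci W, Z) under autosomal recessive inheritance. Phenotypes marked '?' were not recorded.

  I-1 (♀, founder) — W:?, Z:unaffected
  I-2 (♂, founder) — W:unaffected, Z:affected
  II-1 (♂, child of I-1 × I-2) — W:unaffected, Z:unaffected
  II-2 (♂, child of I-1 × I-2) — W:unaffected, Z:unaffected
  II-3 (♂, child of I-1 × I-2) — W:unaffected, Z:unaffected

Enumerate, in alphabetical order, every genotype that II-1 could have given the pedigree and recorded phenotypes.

II-1 ∈ {WW Zz, Ww Zz}

W/I-1 ? ·: WW|Ww|ww
W/I-2 un ·: WW|Ww
W/II-1 un I-1×I-2: WW|Ww
W/II-2 un I-1×I-2: WW|Ww
W/II-3 un I-1×I-2: WW|Ww
⇒ W over [I-1,I-2,II-1,II-2,II-3]: 27 consistent
Z/I-1 un ·: ZZ|Zz
Z/I-2 aff ·: zz
Z/II-1 un I-1×I-2: Zz
Z/II-2 un I-1×I-2: Zz
Z/II-3 un I-1×I-2: Zz
⇒ Z over [I-1,I-2,II-1,II-2,II-3]: 2 consistent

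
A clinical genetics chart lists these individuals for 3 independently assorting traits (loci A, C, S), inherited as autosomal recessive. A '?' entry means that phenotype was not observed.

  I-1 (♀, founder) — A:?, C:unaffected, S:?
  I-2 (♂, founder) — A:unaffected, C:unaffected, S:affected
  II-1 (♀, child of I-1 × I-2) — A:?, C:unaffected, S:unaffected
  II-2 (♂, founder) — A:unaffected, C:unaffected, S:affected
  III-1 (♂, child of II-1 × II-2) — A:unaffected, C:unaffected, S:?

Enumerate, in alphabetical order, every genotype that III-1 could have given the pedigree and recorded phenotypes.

III-1 ∈ {AA CC Ss, AA CC ss, AA Cc Ss, AA Cc ss, Aa CC Ss, Aa CC ss, Aa Cc Ss, Aa Cc ss}

A/I-1 ? ·: AA|Aa|aa
A/I-2 un ·: AA|Aa
A/II-1 ? I-1×I-2: AA|Aa|aa
A/II-2 un ·: AA|Aa
A/III-1 un II-1×II-2: AA|Aa
⇒ A over [I-1,I-2,II-1,II-2,III-1]: 36 consistent
C/I-1 un ·: CC|Cc
C/I-2 un ·: CC|Cc
C/II-1 un I-1×I-2: CC|Cc
C/II-2 un ·: CC|Cc
C/III-1 un II-1×II-2: CC|Cc
⇒ C over [I-1,I-2,II-1,II-2,III-1]: 24 consistent
S/I-1 ? ·: SS|Ss
S/I-2 aff ·: ss
S/II-1 un I-1×I-2: Ss
S/II-2 aff ·: ss
S/III-1 ? II-1×II-2: Ss|ss
⇒ S over [I-1,I-2,II-1,II-2,III-1]: 4 consistent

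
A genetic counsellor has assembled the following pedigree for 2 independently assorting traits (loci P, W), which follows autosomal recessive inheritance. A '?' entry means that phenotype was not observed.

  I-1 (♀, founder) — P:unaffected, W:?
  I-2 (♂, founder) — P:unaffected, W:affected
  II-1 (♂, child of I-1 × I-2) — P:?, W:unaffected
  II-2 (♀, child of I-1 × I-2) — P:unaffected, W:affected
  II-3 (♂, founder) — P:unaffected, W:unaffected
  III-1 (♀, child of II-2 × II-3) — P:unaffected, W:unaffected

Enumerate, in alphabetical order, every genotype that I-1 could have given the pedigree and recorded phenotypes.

P/I-1 un ·: PP|Pp
P/I-2 un ·: PP|Pp
P/II-1 ? I-1×I-2: PP|Pp|pp
P/II-2 un I-1×I-2: PP|Pp
P/II-3 un ·: PP|Pp
P/III-1 un II-2×II-3: PP|Pp
⇒ P over [I-1,I-2,II-1,II-2,II-3,III-1]: 52 consistent
W/I-1 ? ·: Ww
W/I-2 aff ·: ww
W/II-1 un I-1×I-2: Ww
W/II-2 aff I-1×I-2: ww
W/II-3 un ·: WW|Ww
W/III-1 un II-2×II-3: Ww
⇒ W over [I-1,I-2,II-1,II-2,II-3,III-1]: 2 consistent

I-1 ∈ {PP Ww, Pp Ww}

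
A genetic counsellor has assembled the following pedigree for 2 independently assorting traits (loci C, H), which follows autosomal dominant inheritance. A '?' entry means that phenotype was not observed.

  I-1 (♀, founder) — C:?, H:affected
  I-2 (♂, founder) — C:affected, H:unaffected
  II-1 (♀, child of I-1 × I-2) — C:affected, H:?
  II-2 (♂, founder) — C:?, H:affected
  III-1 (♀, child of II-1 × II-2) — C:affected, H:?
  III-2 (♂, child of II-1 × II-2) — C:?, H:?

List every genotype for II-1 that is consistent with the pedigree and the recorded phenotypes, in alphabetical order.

II-1 ∈ {CC Hh, CC hh, Cc Hh, Cc hh}

C/I-1 ? ·: cc|Cc|CC
C/I-2 aff ·: Cc|CC
C/II-1 aff I-1×I-2: Cc|CC
C/II-2 ? ·: cc|Cc|CC
C/III-1 aff II-1×II-2: Cc|CC
C/III-2 ? II-1×II-2: cc|Cc|CC
⇒ C over [I-1,I-2,II-1,II-2,III-1,III-2]: 84 consistent
H/I-1 aff ·: Hh|HH
H/I-2 un ·: hh
H/II-1 ? I-1×I-2: hh|Hh
H/II-2 aff ·: Hh|HH
H/III-1 ? II-1×II-2: hh|Hh|HH
H/III-2 ? II-1×II-2: hh|Hh|HH
⇒ H over [I-1,I-2,II-1,II-2,III-1,III-2]: 31 consistent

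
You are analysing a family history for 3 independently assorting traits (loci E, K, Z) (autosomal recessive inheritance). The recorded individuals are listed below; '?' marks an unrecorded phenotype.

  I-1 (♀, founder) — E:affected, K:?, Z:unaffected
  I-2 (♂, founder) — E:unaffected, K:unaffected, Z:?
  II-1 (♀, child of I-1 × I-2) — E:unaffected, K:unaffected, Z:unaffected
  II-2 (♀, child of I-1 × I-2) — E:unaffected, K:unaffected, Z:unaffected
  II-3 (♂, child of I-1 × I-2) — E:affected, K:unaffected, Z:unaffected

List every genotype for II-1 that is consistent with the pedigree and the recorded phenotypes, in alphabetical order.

E/I-1 aff ·: ee
E/I-2 un ·: Ee
E/II-1 un I-1×I-2: Ee
E/II-2 un I-1×I-2: Ee
E/II-3 aff I-1×I-2: ee
⇒ E over [I-1,I-2,II-1,II-2,II-3]: 1 consistent
K/I-1 ? ·: KK|Kk|kk
K/I-2 un ·: KK|Kk
K/II-1 un I-1×I-2: KK|Kk
K/II-2 un I-1×I-2: KK|Kk
K/II-3 un I-1×I-2: KK|Kk
⇒ K over [I-1,I-2,II-1,II-2,II-3]: 27 consistent
Z/I-1 un ·: ZZ|Zz
Z/I-2 ? ·: ZZ|Zz|zz
Z/II-1 un I-1×I-2: ZZ|Zz
Z/II-2 un I-1×I-2: ZZ|Zz
Z/II-3 un I-1×I-2: ZZ|Zz
⇒ Z over [I-1,I-2,II-1,II-2,II-3]: 27 consistent

II-1 ∈ {Ee KK ZZ, Ee KK Zz, Ee Kk ZZ, Ee Kk Zz}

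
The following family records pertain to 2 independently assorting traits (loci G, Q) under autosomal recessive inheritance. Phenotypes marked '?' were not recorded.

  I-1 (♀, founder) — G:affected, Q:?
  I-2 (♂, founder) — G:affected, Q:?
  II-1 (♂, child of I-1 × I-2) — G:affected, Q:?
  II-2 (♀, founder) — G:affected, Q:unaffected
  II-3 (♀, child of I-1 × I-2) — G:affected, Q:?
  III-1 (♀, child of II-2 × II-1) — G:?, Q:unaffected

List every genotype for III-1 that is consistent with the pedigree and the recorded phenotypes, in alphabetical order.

G/I-1 aff ·: gg
G/I-2 aff ·: gg
G/II-1 aff I-1×I-2: gg
G/II-2 aff ·: gg
G/II-3 aff I-1×I-2: gg
G/III-1 ? II-2×II-1: gg
⇒ G over [I-1,I-2,II-1,II-2,II-3,III-1]: 1 consistent
Q/I-1 ? ·: QQ|Qq|qq
Q/I-2 ? ·: QQ|Qq|qq
Q/II-1 ? I-1×I-2: QQ|Qq|qq
Q/II-2 un ·: QQ|Qq
Q/II-3 ? I-1×I-2: QQ|Qq|qq
Q/III-1 un II-2×II-1: QQ|Qq
⇒ Q over [I-1,I-2,II-1,II-2,II-3,III-1]: 92 consistent

III-1 ∈ {gg QQ, gg Qq}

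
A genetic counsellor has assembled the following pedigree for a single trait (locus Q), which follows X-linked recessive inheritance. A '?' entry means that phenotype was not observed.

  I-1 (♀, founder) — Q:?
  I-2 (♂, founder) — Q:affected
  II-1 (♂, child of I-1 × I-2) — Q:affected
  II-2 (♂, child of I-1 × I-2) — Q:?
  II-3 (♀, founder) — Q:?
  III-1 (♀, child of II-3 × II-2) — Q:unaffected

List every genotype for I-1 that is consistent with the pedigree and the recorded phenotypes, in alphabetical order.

I-1 ∈ {X^QX^q, X^qX^q}

Q/I-1 ? ·: X^QX^q|X^qX^q
Q/I-2 aff ·: X^qY
Q/II-1 aff I-1×I-2: X^qY
Q/II-2 ? I-1×I-2: X^QY|X^qY
Q/II-3 ? ·: X^QX^Q|X^QX^q|X^qX^q
Q/III-1 un II-3×II-2: X^QX^Q|X^QX^q
⇒ Q over [I-1,I-2,II-1,II-2,II-3,III-1]: 8 consistent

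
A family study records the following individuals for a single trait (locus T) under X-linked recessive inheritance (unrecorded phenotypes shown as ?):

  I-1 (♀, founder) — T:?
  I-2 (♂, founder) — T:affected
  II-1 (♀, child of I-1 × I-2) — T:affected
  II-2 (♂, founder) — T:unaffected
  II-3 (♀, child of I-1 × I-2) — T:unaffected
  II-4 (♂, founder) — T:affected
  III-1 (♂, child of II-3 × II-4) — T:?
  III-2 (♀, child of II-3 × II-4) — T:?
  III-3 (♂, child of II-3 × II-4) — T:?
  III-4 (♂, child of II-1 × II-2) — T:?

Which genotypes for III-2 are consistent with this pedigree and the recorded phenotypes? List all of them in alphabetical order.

III-2 ∈ {X^TX^t, X^tX^t}

T/I-1 ? ·: X^TX^t
T/I-2 aff ·: X^tY
T/II-1 aff I-1×I-2: X^tX^t
T/II-2 un ·: X^TY
T/II-3 un I-1×I-2: X^TX^t
T/II-4 aff ·: X^tY
T/III-1 ? II-3×II-4: X^TY|X^tY
T/III-2 ? II-3×II-4: X^TX^t|X^tX^t
T/III-3 ? II-3×II-4: X^TY|X^tY
T/III-4 ? II-1×II-2: X^tY
⇒ T over [I-1,I-2,II-1,II-2,II-3,II-4,III-1,III-2,III-3,III-4]: 8 consistent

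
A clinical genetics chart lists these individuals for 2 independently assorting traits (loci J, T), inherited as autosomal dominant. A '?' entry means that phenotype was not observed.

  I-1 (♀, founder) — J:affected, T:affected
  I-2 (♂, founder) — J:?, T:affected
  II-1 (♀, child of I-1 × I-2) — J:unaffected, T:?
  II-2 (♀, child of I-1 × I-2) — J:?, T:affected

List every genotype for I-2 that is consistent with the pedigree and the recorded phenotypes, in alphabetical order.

J/I-1 aff ·: Jj
J/I-2 ? ·: jj|Jj
J/II-1 un I-1×I-2: jj
J/II-2 ? I-1×I-2: jj|Jj|JJ
⇒ J over [I-1,I-2,II-1,II-2]: 5 consistent
T/I-1 aff ·: Tt|TT
T/I-2 aff ·: Tt|TT
T/II-1 ? I-1×I-2: tt|Tt|TT
T/II-2 aff I-1×I-2: Tt|TT
⇒ T over [I-1,I-2,II-1,II-2]: 15 consistent

I-2 ∈ {Jj TT, Jj Tt, jj TT, jj Tt}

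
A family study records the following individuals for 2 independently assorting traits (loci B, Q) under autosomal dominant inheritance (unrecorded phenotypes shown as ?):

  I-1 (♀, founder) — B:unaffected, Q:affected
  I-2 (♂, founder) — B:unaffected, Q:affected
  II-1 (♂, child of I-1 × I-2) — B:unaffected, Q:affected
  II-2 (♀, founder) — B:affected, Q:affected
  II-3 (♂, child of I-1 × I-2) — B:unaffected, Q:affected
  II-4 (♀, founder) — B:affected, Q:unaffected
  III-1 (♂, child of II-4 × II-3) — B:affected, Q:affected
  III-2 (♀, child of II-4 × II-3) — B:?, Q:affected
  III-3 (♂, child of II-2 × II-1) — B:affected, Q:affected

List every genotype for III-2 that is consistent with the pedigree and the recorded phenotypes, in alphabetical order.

III-2 ∈ {Bb Qq, bb Qq}

B/I-1 un ·: bb
B/I-2 un ·: bb
B/II-1 un I-1×I-2: bb
B/II-2 aff ·: Bb|BB
B/II-3 un I-1×I-2: bb
B/II-4 aff ·: Bb|BB
B/III-1 aff II-4×II-3: Bb
B/III-2 ? II-4×II-3: bb|Bb
B/III-3 aff II-2×II-1: Bb
⇒ B over [I-1,I-2,II-1,II-2,II-3,II-4,III-1,III-2,III-3]: 6 consistent
Q/I-1 aff ·: Qq|QQ
Q/I-2 aff ·: Qq|QQ
Q/II-1 aff I-1×I-2: Qq|QQ
Q/II-2 aff ·: Qq|QQ
Q/II-3 aff I-1×I-2: Qq|QQ
Q/II-4 un ·: qq
Q/III-1 aff II-4×II-3: Qq
Q/III-2 aff II-4×II-3: Qq
Q/III-3 aff II-2×II-1: Qq|QQ
⇒ Q over [I-1,I-2,II-1,II-2,II-3,II-4,III-1,III-2,III-3]: 45 consistent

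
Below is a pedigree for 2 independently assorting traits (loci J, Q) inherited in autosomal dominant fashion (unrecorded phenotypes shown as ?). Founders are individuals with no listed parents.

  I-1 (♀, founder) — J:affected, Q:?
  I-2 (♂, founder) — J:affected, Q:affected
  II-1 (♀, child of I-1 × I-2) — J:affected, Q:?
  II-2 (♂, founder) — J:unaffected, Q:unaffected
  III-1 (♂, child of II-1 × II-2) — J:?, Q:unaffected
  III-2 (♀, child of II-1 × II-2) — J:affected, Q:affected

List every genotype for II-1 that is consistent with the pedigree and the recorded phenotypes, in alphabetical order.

II-1 ∈ {JJ Qq, Jj Qq}

J/I-1 aff ·: Jj|JJ
J/I-2 aff ·: Jj|JJ
J/II-1 aff I-1×I-2: Jj|JJ
J/II-2 un ·: jj
J/III-1 ? II-1×II-2: jj|Jj
J/III-2 aff II-1×II-2: Jj
⇒ J over [I-1,I-2,II-1,II-2,III-1,III-2]: 10 consistent
Q/I-1 ? ·: qq|Qq|QQ
Q/I-2 aff ·: Qq|QQ
Q/II-1 ? I-1×I-2: Qq
Q/II-2 un ·: qq
Q/III-1 un II-1×II-2: qq
Q/III-2 aff II-1×II-2: Qq
⇒ Q over [I-1,I-2,II-1,II-2,III-1,III-2]: 5 consistent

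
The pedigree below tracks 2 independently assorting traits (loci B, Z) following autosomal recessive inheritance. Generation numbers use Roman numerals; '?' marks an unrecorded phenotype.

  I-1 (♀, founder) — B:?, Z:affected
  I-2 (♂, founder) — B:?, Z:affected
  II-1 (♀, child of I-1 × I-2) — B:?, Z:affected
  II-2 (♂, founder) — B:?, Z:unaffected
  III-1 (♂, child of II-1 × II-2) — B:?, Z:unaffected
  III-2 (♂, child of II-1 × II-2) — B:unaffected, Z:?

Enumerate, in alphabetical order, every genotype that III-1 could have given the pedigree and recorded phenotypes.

III-1 ∈ {BB Zz, Bb Zz, bb Zz}

B/I-1 ? ·: BB|Bb|bb
B/I-2 ? ·: BB|Bb|bb
B/II-1 ? I-1×I-2: BB|Bb|bb
B/II-2 ? ·: BB|Bb|bb
B/III-1 ? II-1×II-2: BB|Bb|bb
B/III-2 un II-1×II-2: BB|Bb
⇒ B over [I-1,I-2,II-1,II-2,III-1,III-2]: 120 consistent
Z/I-1 aff ·: zz
Z/I-2 aff ·: zz
Z/II-1 aff I-1×I-2: zz
Z/II-2 un ·: ZZ|Zz
Z/III-1 un II-1×II-2: Zz
Z/III-2 ? II-1×II-2: Zz|zz
⇒ Z over [I-1,I-2,II-1,II-2,III-1,III-2]: 3 consistent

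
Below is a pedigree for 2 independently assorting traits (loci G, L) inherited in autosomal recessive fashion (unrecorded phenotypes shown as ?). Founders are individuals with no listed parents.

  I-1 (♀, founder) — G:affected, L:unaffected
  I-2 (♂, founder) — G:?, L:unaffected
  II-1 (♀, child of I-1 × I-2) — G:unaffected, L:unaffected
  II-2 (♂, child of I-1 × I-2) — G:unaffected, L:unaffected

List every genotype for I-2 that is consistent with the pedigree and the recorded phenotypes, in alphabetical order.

G/I-1 aff ·: gg
G/I-2 ? ·: GG|Gg
G/II-1 un I-1×I-2: Gg
G/II-2 un I-1×I-2: Gg
⇒ G over [I-1,I-2,II-1,II-2]: 2 consistent
L/I-1 un ·: LL|Ll
L/I-2 un ·: LL|Ll
L/II-1 un I-1×I-2: LL|Ll
L/II-2 un I-1×I-2: LL|Ll
⇒ L over [I-1,I-2,II-1,II-2]: 13 consistent

I-2 ∈ {GG LL, GG Ll, Gg LL, Gg Ll}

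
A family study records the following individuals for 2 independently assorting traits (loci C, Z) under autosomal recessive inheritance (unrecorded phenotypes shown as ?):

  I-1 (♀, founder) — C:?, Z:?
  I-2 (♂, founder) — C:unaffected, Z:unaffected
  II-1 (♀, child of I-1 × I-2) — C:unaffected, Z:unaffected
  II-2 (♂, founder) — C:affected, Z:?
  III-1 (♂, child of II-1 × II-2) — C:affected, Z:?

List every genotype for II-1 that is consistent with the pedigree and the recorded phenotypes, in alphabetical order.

C/I-1 ? ·: CC|Cc|cc
C/I-2 un ·: CC|Cc
C/II-1 un I-1×I-2: Cc
C/II-2 aff ·: cc
C/III-1 aff II-1×II-2: cc
⇒ C over [I-1,I-2,II-1,II-2,III-1]: 5 consistent
Z/I-1 ? ·: ZZ|Zz|zz
Z/I-2 un ·: ZZ|Zz
Z/II-1 un I-1×I-2: ZZ|Zz
Z/II-2 ? ·: ZZ|Zz|zz
Z/III-1 ? II-1×II-2: ZZ|Zz|zz
⇒ Z over [I-1,I-2,II-1,II-2,III-1]: 51 consistent

II-1 ∈ {Cc ZZ, Cc Zz}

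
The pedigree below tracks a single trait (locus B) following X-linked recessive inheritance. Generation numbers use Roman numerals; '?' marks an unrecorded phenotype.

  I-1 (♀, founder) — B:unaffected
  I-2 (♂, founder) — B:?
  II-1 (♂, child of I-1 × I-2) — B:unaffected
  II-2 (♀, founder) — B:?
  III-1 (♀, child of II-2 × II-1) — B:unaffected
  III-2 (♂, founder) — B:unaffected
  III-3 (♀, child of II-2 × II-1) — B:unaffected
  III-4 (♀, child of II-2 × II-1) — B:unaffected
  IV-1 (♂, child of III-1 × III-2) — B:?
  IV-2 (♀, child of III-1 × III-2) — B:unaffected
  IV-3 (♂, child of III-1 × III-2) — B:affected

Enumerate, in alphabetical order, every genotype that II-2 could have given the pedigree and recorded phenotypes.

B/I-1 un ·: X^BX^B|X^BX^b
B/I-2 ? ·: X^BY|X^bY
B/II-1 un I-1×I-2: X^BY
B/II-2 ? ·: X^BX^b|X^bX^b
B/III-1 un II-2×II-1: X^BX^b
B/III-2 un ·: X^BY
B/III-3 un II-2×II-1: X^BX^B|X^BX^b
B/III-4 un II-2×II-1: X^BX^B|X^BX^b
B/IV-1 ? III-1×III-2: X^BY|X^bY
B/IV-2 un III-1×III-2: X^BX^B|X^BX^b
B/IV-3 aff III-1×III-2: X^bY
⇒ B over [I-1,I-2,II-1,II-2,III-1,III-2,III-3,III-4,IV-1,IV-2,IV-3]: 80 consistent

II-2 ∈ {X^BX^b, X^bX^b}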